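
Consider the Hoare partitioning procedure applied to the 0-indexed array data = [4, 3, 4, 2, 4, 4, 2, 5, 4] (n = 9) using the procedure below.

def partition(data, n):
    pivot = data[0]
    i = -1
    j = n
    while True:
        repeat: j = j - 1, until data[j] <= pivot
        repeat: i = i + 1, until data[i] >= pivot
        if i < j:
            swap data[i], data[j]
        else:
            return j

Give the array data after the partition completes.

pivot = data[0] = 4; i = -1, j = 9
j→8 (data[8]=4≤4), i→0 (data[0]=4≥4); i<j, swap → [4, 3, 4, 2, 4, 4, 2, 5, 4]
j→6 (data[6]=2≤4), i→2 (data[2]=4≥4); i<j, swap → [4, 3, 2, 2, 4, 4, 4, 5, 4]
j→5 (data[5]=4≤4), i→4 (data[4]=4≥4); i<j, swap → [4, 3, 2, 2, 4, 4, 4, 5, 4]
j→4, i→5; i≥j, return j=4. data = [4, 3, 2, 2, 4, 4, 4, 5, 4]

[4, 3, 2, 2, 4, 4, 4, 5, 4]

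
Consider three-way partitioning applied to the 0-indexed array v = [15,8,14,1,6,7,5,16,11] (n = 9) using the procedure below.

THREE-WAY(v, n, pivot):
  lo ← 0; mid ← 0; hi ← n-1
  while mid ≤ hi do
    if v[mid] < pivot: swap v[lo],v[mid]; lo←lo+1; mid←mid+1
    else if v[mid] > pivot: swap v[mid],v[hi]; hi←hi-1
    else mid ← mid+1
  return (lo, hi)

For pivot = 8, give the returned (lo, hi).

lo=0 mid=0 hi=8
15>8: swap(0,8), hi=7 ⇒ [11,8,14,1,6,7,5,16,15]
11>8: swap(0,7), hi=6 ⇒ [16,8,14,1,6,7,5,11,15]
16>8: swap(0,6), hi=5 ⇒ [5,8,14,1,6,7,16,11,15]
5<8: swap(0,0), lo=1 mid=1 ⇒ [5,8,14,1,6,7,16,11,15]
8=8: mid=2
14>8: swap(2,5), hi=4 ⇒ [5,8,7,1,6,14,16,11,15]
7<8: swap(1,2), lo=2 mid=3 ⇒ [5,7,8,1,6,14,16,11,15]
1<8: swap(2,3), lo=3 mid=4 ⇒ [5,7,1,8,6,14,16,11,15]
6<8: swap(3,4), lo=4 mid=5 ⇒ [5,7,1,6,8,14,16,11,15]
done. lo=4 hi=4; v=[5,7,1,6,8,14,16,11,15]

(4, 4)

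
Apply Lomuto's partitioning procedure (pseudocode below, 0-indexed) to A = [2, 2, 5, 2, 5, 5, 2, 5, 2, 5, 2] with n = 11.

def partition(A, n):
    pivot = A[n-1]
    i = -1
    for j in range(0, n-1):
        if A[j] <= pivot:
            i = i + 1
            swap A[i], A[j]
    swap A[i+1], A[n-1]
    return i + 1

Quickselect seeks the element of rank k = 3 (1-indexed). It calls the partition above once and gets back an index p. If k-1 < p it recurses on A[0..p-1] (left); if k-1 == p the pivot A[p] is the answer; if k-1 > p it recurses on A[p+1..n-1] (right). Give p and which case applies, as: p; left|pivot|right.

5; left

pivot=2, i=-1
j=0: 2≤2, i=0, swap(0,0) ⇒ [2, 2, 5, 2, 5, 5, 2, 5, 2, 5, 2]
j=1: 2≤2, i=1, swap(1,1) ⇒ [2, 2, 5, 2, 5, 5, 2, 5, 2, 5, 2]
j=2: 5>2, skip
j=3: 2≤2, i=2, swap(2,3) ⇒ [2, 2, 2, 5, 5, 5, 2, 5, 2, 5, 2]
j=4: 5>2, skip
j=5: 5>2, skip
j=6: 2≤2, i=3, swap(3,6) ⇒ [2, 2, 2, 2, 5, 5, 5, 5, 2, 5, 2]
j=7: 5>2, skip
j=8: 2≤2, i=4, swap(4,8) ⇒ [2, 2, 2, 2, 2, 5, 5, 5, 5, 5, 2]
j=9: 5>2, skip
swap(5,10) ⇒ [2, 2, 2, 2, 2, 2, 5, 5, 5, 5, 5]; return 5
p = 5; k-1 = 2 < 5 ⇒ left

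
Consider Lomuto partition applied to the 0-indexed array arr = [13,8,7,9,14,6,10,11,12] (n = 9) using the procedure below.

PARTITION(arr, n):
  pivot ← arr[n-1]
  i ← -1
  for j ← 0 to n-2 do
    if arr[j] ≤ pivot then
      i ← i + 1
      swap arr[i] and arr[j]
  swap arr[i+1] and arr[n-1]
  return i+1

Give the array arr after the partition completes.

pivot = arr[8] = 12; i = -1
j=0: arr[0]=13 > 12 → no swap
j=1: arr[1]=8 ≤ 12 → i=0, swap arr[0],arr[1] → [8,13,7,9,14,6,10,11,12]
j=2: arr[2]=7 ≤ 12 → i=1, swap arr[1],arr[2] → [8,7,13,9,14,6,10,11,12]
j=3: arr[3]=9 ≤ 12 → i=2, swap arr[2],arr[3] → [8,7,9,13,14,6,10,11,12]
j=4: arr[4]=14 > 12 → no swap
j=5: arr[5]=6 ≤ 12 → i=3, swap arr[3],arr[5] → [8,7,9,6,14,13,10,11,12]
j=6: arr[6]=10 ≤ 12 → i=4, swap arr[4],arr[6] → [8,7,9,6,10,13,14,11,12]
j=7: arr[7]=11 ≤ 12 → i=5, swap arr[5],arr[7] → [8,7,9,6,10,11,14,13,12]
final swap arr[6],arr[8] → [8,7,9,6,10,11,12,13,14]; return 6

[8,7,9,6,10,11,12,13,14]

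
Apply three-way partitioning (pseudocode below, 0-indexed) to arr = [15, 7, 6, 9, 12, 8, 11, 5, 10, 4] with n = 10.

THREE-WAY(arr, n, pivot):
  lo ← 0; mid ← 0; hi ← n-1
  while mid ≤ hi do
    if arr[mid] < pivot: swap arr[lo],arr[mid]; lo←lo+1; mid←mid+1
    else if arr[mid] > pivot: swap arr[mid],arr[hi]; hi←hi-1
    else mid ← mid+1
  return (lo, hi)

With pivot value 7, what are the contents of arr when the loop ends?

[4, 6, 5, 7, 8, 11, 12, 10, 9, 15]

pivot = 7; lo=0, mid=0, hi=9
arr[mid]=15>7: swap arr[0],arr[9]; hi=8 → [4, 7, 6, 9, 12, 8, 11, 5, 10, 15]
arr[mid]=4<7: swap arr[0],arr[0]; lo=1,mid=1 → [4, 7, 6, 9, 12, 8, 11, 5, 10, 15]
arr[mid]=7=7: mid=2
arr[mid]=6<7: swap arr[1],arr[2]; lo=2,mid=3 → [4, 6, 7, 9, 12, 8, 11, 5, 10, 15]
arr[mid]=9>7: swap arr[3],arr[8]; hi=7 → [4, 6, 7, 10, 12, 8, 11, 5, 9, 15]
arr[mid]=10>7: swap arr[3],arr[7]; hi=6 → [4, 6, 7, 5, 12, 8, 11, 10, 9, 15]
arr[mid]=5<7: swap arr[2],arr[3]; lo=3,mid=4 → [4, 6, 5, 7, 12, 8, 11, 10, 9, 15]
arr[mid]=12>7: swap arr[4],arr[6]; hi=5 → [4, 6, 5, 7, 11, 8, 12, 10, 9, 15]
arr[mid]=11>7: swap arr[4],arr[5]; hi=4 → [4, 6, 5, 7, 8, 11, 12, 10, 9, 15]
arr[mid]=8>7: swap arr[4],arr[4]; hi=3 → [4, 6, 5, 7, 8, 11, 12, 10, 9, 15]
end: lo=3, hi=3; arr = [4, 6, 5, 7, 8, 11, 12, 10, 9, 15]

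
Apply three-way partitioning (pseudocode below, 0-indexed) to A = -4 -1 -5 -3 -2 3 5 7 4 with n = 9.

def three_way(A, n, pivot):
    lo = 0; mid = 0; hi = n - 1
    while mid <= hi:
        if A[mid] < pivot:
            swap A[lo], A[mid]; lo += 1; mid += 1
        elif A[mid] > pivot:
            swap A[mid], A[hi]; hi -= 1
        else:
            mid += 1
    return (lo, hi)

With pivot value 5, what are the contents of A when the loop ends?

-4 -1 -5 -3 -2 3 4 5 7

pivot = 5; lo=0, mid=0, hi=8
A[mid]=-4<5: swap A[0],A[0]; lo=1,mid=1 → -4 -1 -5 -3 -2 3 5 7 4
A[mid]=-1<5: swap A[1],A[1]; lo=2,mid=2 → -4 -1 -5 -3 -2 3 5 7 4
A[mid]=-5<5: swap A[2],A[2]; lo=3,mid=3 → -4 -1 -5 -3 -2 3 5 7 4
A[mid]=-3<5: swap A[3],A[3]; lo=4,mid=4 → -4 -1 -5 -3 -2 3 5 7 4
A[mid]=-2<5: swap A[4],A[4]; lo=5,mid=5 → -4 -1 -5 -3 -2 3 5 7 4
A[mid]=3<5: swap A[5],A[5]; lo=6,mid=6 → -4 -1 -5 -3 -2 3 5 7 4
A[mid]=5=5: mid=7
A[mid]=7>5: swap A[7],A[8]; hi=7 → -4 -1 -5 -3 -2 3 5 4 7
A[mid]=4<5: swap A[6],A[7]; lo=7,mid=8 → -4 -1 -5 -3 -2 3 4 5 7
end: lo=7, hi=7; A = -4 -1 -5 -3 -2 3 4 5 7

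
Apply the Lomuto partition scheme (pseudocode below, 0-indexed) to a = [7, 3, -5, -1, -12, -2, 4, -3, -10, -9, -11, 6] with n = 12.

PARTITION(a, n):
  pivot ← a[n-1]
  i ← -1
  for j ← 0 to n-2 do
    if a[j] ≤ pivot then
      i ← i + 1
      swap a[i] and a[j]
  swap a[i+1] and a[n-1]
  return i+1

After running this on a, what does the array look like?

pivot = a[11] = 6; i = -1
j=0: a[0]=7 > 6 → no swap
j=1: a[1]=3 ≤ 6 → i=0, swap a[0],a[1] → [3, 7, -5, -1, -12, -2, 4, -3, -10, -9, -11, 6]
j=2: a[2]=-5 ≤ 6 → i=1, swap a[1],a[2] → [3, -5, 7, -1, -12, -2, 4, -3, -10, -9, -11, 6]
j=3: a[3]=-1 ≤ 6 → i=2, swap a[2],a[3] → [3, -5, -1, 7, -12, -2, 4, -3, -10, -9, -11, 6]
j=4: a[4]=-12 ≤ 6 → i=3, swap a[3],a[4] → [3, -5, -1, -12, 7, -2, 4, -3, -10, -9, -11, 6]
j=5: a[5]=-2 ≤ 6 → i=4, swap a[4],a[5] → [3, -5, -1, -12, -2, 7, 4, -3, -10, -9, -11, 6]
j=6: a[6]=4 ≤ 6 → i=5, swap a[5],a[6] → [3, -5, -1, -12, -2, 4, 7, -3, -10, -9, -11, 6]
j=7: a[7]=-3 ≤ 6 → i=6, swap a[6],a[7] → [3, -5, -1, -12, -2, 4, -3, 7, -10, -9, -11, 6]
j=8: a[8]=-10 ≤ 6 → i=7, swap a[7],a[8] → [3, -5, -1, -12, -2, 4, -3, -10, 7, -9, -11, 6]
j=9: a[9]=-9 ≤ 6 → i=8, swap a[8],a[9] → [3, -5, -1, -12, -2, 4, -3, -10, -9, 7, -11, 6]
j=10: a[10]=-11 ≤ 6 → i=9, swap a[9],a[10] → [3, -5, -1, -12, -2, 4, -3, -10, -9, -11, 7, 6]
final swap a[10],a[11] → [3, -5, -1, -12, -2, 4, -3, -10, -9, -11, 6, 7]; return 10

[3, -5, -1, -12, -2, 4, -3, -10, -9, -11, 6, 7]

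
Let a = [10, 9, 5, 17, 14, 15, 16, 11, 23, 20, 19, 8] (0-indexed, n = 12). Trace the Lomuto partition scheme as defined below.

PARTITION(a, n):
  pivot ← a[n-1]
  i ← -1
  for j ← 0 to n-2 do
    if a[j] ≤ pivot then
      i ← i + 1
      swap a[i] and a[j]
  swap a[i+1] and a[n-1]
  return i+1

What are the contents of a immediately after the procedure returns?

[5, 8, 10, 17, 14, 15, 16, 11, 23, 20, 19, 9]

pivot=8, i=-1
j=0: 10>8, skip
j=1: 9>8, skip
j=2: 5≤8, i=0, swap(0,2) ⇒ [5, 9, 10, 17, 14, 15, 16, 11, 23, 20, 19, 8]
j=3: 17>8, skip
j=4: 14>8, skip
j=5: 15>8, skip
j=6: 16>8, skip
j=7: 11>8, skip
j=8: 23>8, skip
j=9: 20>8, skip
j=10: 19>8, skip
swap(1,11) ⇒ [5, 8, 10, 17, 14, 15, 16, 11, 23, 20, 19, 9]; return 1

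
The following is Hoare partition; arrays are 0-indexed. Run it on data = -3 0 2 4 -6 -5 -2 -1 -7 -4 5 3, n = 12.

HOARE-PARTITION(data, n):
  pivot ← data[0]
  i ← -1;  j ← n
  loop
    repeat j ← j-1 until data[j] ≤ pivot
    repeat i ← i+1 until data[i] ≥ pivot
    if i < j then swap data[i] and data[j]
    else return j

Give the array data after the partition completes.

-4 -7 -5 -6 4 2 -2 -1 0 -3 5 3

pivot = data[0] = -3; i = -1, j = 12
j→9 (data[9]=-4≤-3), i→0 (data[0]=-3≥-3); i<j, swap → -4 0 2 4 -6 -5 -2 -1 -7 -3 5 3
j→8 (data[8]=-7≤-3), i→1 (data[1]=0≥-3); i<j, swap → -4 -7 2 4 -6 -5 -2 -1 0 -3 5 3
j→5 (data[5]=-5≤-3), i→2 (data[2]=2≥-3); i<j, swap → -4 -7 -5 4 -6 2 -2 -1 0 -3 5 3
j→4 (data[4]=-6≤-3), i→3 (data[3]=4≥-3); i<j, swap → -4 -7 -5 -6 4 2 -2 -1 0 -3 5 3
j→3, i→4; i≥j, return j=3. data = -4 -7 -5 -6 4 2 -2 -1 0 -3 5 3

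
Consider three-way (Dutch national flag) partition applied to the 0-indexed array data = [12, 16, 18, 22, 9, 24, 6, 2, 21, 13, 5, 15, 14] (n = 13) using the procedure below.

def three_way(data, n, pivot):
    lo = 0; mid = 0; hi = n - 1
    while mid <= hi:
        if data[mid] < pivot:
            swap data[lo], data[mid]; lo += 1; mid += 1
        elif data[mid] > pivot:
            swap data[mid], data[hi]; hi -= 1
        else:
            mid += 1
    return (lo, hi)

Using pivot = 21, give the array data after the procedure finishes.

[12, 16, 18, 14, 9, 15, 6, 2, 13, 5, 21, 24, 22]

pivot = 21; lo=0, mid=0, hi=12
data[mid]=12<21: swap data[0],data[0]; lo=1,mid=1 → [12, 16, 18, 22, 9, 24, 6, 2, 21, 13, 5, 15, 14]
data[mid]=16<21: swap data[1],data[1]; lo=2,mid=2 → [12, 16, 18, 22, 9, 24, 6, 2, 21, 13, 5, 15, 14]
data[mid]=18<21: swap data[2],data[2]; lo=3,mid=3 → [12, 16, 18, 22, 9, 24, 6, 2, 21, 13, 5, 15, 14]
data[mid]=22>21: swap data[3],data[12]; hi=11 → [12, 16, 18, 14, 9, 24, 6, 2, 21, 13, 5, 15, 22]
data[mid]=14<21: swap data[3],data[3]; lo=4,mid=4 → [12, 16, 18, 14, 9, 24, 6, 2, 21, 13, 5, 15, 22]
data[mid]=9<21: swap data[4],data[4]; lo=5,mid=5 → [12, 16, 18, 14, 9, 24, 6, 2, 21, 13, 5, 15, 22]
data[mid]=24>21: swap data[5],data[11]; hi=10 → [12, 16, 18, 14, 9, 15, 6, 2, 21, 13, 5, 24, 22]
data[mid]=15<21: swap data[5],data[5]; lo=6,mid=6 → [12, 16, 18, 14, 9, 15, 6, 2, 21, 13, 5, 24, 22]
data[mid]=6<21: swap data[6],data[6]; lo=7,mid=7 → [12, 16, 18, 14, 9, 15, 6, 2, 21, 13, 5, 24, 22]
data[mid]=2<21: swap data[7],data[7]; lo=8,mid=8 → [12, 16, 18, 14, 9, 15, 6, 2, 21, 13, 5, 24, 22]
data[mid]=21=21: mid=9
data[mid]=13<21: swap data[8],data[9]; lo=9,mid=10 → [12, 16, 18, 14, 9, 15, 6, 2, 13, 21, 5, 24, 22]
data[mid]=5<21: swap data[9],data[10]; lo=10,mid=11 → [12, 16, 18, 14, 9, 15, 6, 2, 13, 5, 21, 24, 22]
end: lo=10, hi=10; data = [12, 16, 18, 14, 9, 15, 6, 2, 13, 5, 21, 24, 22]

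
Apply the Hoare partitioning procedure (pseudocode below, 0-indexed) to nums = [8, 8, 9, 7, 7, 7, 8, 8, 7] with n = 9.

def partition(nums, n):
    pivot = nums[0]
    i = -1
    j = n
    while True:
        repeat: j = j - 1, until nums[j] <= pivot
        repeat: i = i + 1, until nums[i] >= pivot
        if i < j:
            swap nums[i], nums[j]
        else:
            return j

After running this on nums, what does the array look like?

pivot=8
j stops at 8 (7), i stops at 0 (8); swap ⇒ [7, 8, 9, 7, 7, 7, 8, 8, 8]
j stops at 7 (8), i stops at 1 (8); swap ⇒ [7, 8, 9, 7, 7, 7, 8, 8, 8]
j stops at 6 (8), i stops at 2 (9); swap ⇒ [7, 8, 8, 7, 7, 7, 9, 8, 8]
j stops at 5, i stops at 6; i≥j ⇒ return 5. nums=[7, 8, 8, 7, 7, 7, 9, 8, 8]

[7, 8, 8, 7, 7, 7, 9, 8, 8]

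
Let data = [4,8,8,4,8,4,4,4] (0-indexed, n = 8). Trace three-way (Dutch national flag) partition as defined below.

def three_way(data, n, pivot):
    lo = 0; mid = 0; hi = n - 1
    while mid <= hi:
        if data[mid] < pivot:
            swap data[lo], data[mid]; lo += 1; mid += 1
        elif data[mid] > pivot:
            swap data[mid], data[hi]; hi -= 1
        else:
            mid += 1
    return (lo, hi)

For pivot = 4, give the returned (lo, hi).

(0, 4)

lo=0 mid=0 hi=7
4=4: mid=1
8>4: swap(1,7), hi=6 ⇒ [4,4,8,4,8,4,4,8]
4=4: mid=2
8>4: swap(2,6), hi=5 ⇒ [4,4,4,4,8,4,8,8]
4=4: mid=3
4=4: mid=4
8>4: swap(4,5), hi=4 ⇒ [4,4,4,4,4,8,8,8]
4=4: mid=5
done. lo=0 hi=4; data=[4,4,4,4,4,8,8,8]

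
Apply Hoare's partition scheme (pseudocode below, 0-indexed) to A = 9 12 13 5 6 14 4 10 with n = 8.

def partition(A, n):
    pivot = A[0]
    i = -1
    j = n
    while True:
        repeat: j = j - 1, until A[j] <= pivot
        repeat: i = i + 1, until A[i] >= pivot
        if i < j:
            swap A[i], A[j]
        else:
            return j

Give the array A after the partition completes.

4 6 5 13 12 14 9 10

pivot=9
j stops at 6 (4), i stops at 0 (9); swap ⇒ 4 12 13 5 6 14 9 10
j stops at 4 (6), i stops at 1 (12); swap ⇒ 4 6 13 5 12 14 9 10
j stops at 3 (5), i stops at 2 (13); swap ⇒ 4 6 5 13 12 14 9 10
j stops at 2, i stops at 3; i≥j ⇒ return 2. A=4 6 5 13 12 14 9 10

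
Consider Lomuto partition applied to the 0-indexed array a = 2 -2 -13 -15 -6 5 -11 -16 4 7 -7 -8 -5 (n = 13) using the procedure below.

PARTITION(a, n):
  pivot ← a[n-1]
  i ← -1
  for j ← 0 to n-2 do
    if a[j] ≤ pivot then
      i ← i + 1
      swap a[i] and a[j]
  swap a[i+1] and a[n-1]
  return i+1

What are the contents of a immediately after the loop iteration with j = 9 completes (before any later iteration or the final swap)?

pivot=-5, i=-1
j=0: 2>-5, skip
j=1: -2>-5, skip
j=2: -13≤-5, i=0, swap(0,2) ⇒ -13 -2 2 -15 -6 5 -11 -16 4 7 -7 -8 -5
j=3: -15≤-5, i=1, swap(1,3) ⇒ -13 -15 2 -2 -6 5 -11 -16 4 7 -7 -8 -5
j=4: -6≤-5, i=2, swap(2,4) ⇒ -13 -15 -6 -2 2 5 -11 -16 4 7 -7 -8 -5
j=5: 5>-5, skip
j=6: -11≤-5, i=3, swap(3,6) ⇒ -13 -15 -6 -11 2 5 -2 -16 4 7 -7 -8 -5
j=7: -16≤-5, i=4, swap(4,7) ⇒ -13 -15 -6 -11 -16 5 -2 2 4 7 -7 -8 -5
j=8: 4>-5, skip
j=9: 7>-5, skip
(after j=9) a = -13 -15 -6 -11 -16 5 -2 2 4 7 -7 -8 -5

-13 -15 -6 -11 -16 5 -2 2 4 7 -7 -8 -5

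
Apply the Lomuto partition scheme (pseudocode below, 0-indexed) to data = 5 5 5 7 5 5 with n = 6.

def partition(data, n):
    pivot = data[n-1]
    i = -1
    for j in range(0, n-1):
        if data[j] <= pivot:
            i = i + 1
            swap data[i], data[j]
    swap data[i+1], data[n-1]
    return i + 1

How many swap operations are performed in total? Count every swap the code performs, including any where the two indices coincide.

pivot=5, i=-1
j=0: 5≤5, i=0, swap(0,0) ⇒ 5 5 5 7 5 5
j=1: 5≤5, i=1, swap(1,1) ⇒ 5 5 5 7 5 5
j=2: 5≤5, i=2, swap(2,2) ⇒ 5 5 5 7 5 5
j=3: 7>5, skip
j=4: 5≤5, i=3, swap(3,4) ⇒ 5 5 5 5 7 5
swap(4,5) ⇒ 5 5 5 5 5 7; return 4

5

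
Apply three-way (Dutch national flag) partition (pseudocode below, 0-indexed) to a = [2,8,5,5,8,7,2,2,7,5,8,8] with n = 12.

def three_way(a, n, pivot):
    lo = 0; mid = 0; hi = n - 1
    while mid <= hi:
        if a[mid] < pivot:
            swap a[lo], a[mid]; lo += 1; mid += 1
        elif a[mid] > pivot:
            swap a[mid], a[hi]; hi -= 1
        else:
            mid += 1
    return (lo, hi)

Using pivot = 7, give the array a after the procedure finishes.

[2,5,5,5,2,2,7,7,8,8,8,8]

lo=0 mid=0 hi=11
2<7: swap(0,0), lo=1 mid=1 ⇒ [2,8,5,5,8,7,2,2,7,5,8,8]
8>7: swap(1,11), hi=10 ⇒ [2,8,5,5,8,7,2,2,7,5,8,8]
8>7: swap(1,10), hi=9 ⇒ [2,8,5,5,8,7,2,2,7,5,8,8]
8>7: swap(1,9), hi=8 ⇒ [2,5,5,5,8,7,2,2,7,8,8,8]
5<7: swap(1,1), lo=2 mid=2 ⇒ [2,5,5,5,8,7,2,2,7,8,8,8]
5<7: swap(2,2), lo=3 mid=3 ⇒ [2,5,5,5,8,7,2,2,7,8,8,8]
5<7: swap(3,3), lo=4 mid=4 ⇒ [2,5,5,5,8,7,2,2,7,8,8,8]
8>7: swap(4,8), hi=7 ⇒ [2,5,5,5,7,7,2,2,8,8,8,8]
7=7: mid=5
7=7: mid=6
2<7: swap(4,6), lo=5 mid=7 ⇒ [2,5,5,5,2,7,7,2,8,8,8,8]
2<7: swap(5,7), lo=6 mid=8 ⇒ [2,5,5,5,2,2,7,7,8,8,8,8]
done. lo=6 hi=7; a=[2,5,5,5,2,2,7,7,8,8,8,8]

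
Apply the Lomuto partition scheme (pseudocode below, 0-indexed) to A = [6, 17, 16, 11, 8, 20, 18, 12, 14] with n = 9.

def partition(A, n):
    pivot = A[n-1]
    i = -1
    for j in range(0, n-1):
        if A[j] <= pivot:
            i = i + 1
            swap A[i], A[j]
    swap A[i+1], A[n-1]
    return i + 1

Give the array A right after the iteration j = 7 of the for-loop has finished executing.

[6, 11, 8, 12, 16, 20, 18, 17, 14]

pivot=14, i=-1
j=0: 6≤14, i=0, swap(0,0) ⇒ [6, 17, 16, 11, 8, 20, 18, 12, 14]
j=1: 17>14, skip
j=2: 16>14, skip
j=3: 11≤14, i=1, swap(1,3) ⇒ [6, 11, 16, 17, 8, 20, 18, 12, 14]
j=4: 8≤14, i=2, swap(2,4) ⇒ [6, 11, 8, 17, 16, 20, 18, 12, 14]
j=5: 20>14, skip
j=6: 18>14, skip
j=7: 12≤14, i=3, swap(3,7) ⇒ [6, 11, 8, 12, 16, 20, 18, 17, 14]
(after j=7) A = [6, 11, 8, 12, 16, 20, 18, 17, 14]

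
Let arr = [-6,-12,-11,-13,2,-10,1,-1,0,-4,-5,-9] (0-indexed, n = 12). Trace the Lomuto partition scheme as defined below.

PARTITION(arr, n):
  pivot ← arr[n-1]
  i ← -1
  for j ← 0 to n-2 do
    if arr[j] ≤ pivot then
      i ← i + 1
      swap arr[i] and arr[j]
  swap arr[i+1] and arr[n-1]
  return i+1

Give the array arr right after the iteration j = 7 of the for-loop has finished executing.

pivot=-9, i=-1
j=0: -6>-9, skip
j=1: -12≤-9, i=0, swap(0,1) ⇒ [-12,-6,-11,-13,2,-10,1,-1,0,-4,-5,-9]
j=2: -11≤-9, i=1, swap(1,2) ⇒ [-12,-11,-6,-13,2,-10,1,-1,0,-4,-5,-9]
j=3: -13≤-9, i=2, swap(2,3) ⇒ [-12,-11,-13,-6,2,-10,1,-1,0,-4,-5,-9]
j=4: 2>-9, skip
j=5: -10≤-9, i=3, swap(3,5) ⇒ [-12,-11,-13,-10,2,-6,1,-1,0,-4,-5,-9]
j=6: 1>-9, skip
j=7: -1>-9, skip
(after j=7) arr = [-12,-11,-13,-10,2,-6,1,-1,0,-4,-5,-9]

[-12,-11,-13,-10,2,-6,1,-1,0,-4,-5,-9]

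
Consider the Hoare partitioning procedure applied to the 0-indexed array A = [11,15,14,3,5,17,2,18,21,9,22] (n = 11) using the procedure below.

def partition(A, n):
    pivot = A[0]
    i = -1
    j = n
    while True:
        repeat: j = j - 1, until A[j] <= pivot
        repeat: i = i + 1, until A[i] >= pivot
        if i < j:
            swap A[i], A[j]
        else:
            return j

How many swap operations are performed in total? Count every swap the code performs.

pivot = A[0] = 11; i = -1, j = 11
j→9 (A[9]=9≤11), i→0 (A[0]=11≥11); i<j, swap → [9,15,14,3,5,17,2,18,21,11,22]
j→6 (A[6]=2≤11), i→1 (A[1]=15≥11); i<j, swap → [9,2,14,3,5,17,15,18,21,11,22]
j→4 (A[4]=5≤11), i→2 (A[2]=14≥11); i<j, swap → [9,2,5,3,14,17,15,18,21,11,22]
j→3, i→4; i≥j, return j=3. A = [9,2,5,3,14,17,15,18,21,11,22]

3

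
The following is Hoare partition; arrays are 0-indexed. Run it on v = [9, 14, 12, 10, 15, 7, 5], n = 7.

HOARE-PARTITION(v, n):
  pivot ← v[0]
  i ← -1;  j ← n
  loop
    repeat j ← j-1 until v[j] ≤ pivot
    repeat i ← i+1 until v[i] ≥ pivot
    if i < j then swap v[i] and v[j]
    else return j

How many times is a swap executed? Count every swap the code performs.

2

pivot=9
j stops at 6 (5), i stops at 0 (9); swap ⇒ [5, 14, 12, 10, 15, 7, 9]
j stops at 5 (7), i stops at 1 (14); swap ⇒ [5, 7, 12, 10, 15, 14, 9]
j stops at 1, i stops at 2; i≥j ⇒ return 1. v=[5, 7, 12, 10, 15, 14, 9]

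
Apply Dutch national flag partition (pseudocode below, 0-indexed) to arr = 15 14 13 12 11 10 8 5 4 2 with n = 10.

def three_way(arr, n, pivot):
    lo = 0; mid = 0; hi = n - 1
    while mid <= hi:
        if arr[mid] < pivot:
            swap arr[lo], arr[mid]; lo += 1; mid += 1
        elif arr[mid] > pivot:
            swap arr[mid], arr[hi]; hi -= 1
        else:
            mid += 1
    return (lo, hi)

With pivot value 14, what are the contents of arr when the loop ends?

pivot = 14; lo=0, mid=0, hi=9
arr[mid]=15>14: swap arr[0],arr[9]; hi=8 → 2 14 13 12 11 10 8 5 4 15
arr[mid]=2<14: swap arr[0],arr[0]; lo=1,mid=1 → 2 14 13 12 11 10 8 5 4 15
arr[mid]=14=14: mid=2
arr[mid]=13<14: swap arr[1],arr[2]; lo=2,mid=3 → 2 13 14 12 11 10 8 5 4 15
arr[mid]=12<14: swap arr[2],arr[3]; lo=3,mid=4 → 2 13 12 14 11 10 8 5 4 15
arr[mid]=11<14: swap arr[3],arr[4]; lo=4,mid=5 → 2 13 12 11 14 10 8 5 4 15
arr[mid]=10<14: swap arr[4],arr[5]; lo=5,mid=6 → 2 13 12 11 10 14 8 5 4 15
arr[mid]=8<14: swap arr[5],arr[6]; lo=6,mid=7 → 2 13 12 11 10 8 14 5 4 15
arr[mid]=5<14: swap arr[6],arr[7]; lo=7,mid=8 → 2 13 12 11 10 8 5 14 4 15
arr[mid]=4<14: swap arr[7],arr[8]; lo=8,mid=9 → 2 13 12 11 10 8 5 4 14 15
end: lo=8, hi=8; arr = 2 13 12 11 10 8 5 4 14 15

2 13 12 11 10 8 5 4 14 15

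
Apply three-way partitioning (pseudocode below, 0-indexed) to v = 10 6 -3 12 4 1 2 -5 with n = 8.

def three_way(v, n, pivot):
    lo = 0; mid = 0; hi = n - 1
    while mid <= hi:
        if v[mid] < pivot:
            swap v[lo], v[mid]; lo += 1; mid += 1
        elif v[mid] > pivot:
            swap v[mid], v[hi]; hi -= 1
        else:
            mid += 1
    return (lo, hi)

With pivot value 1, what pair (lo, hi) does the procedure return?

pivot = 1; lo=0, mid=0, hi=7
v[mid]=10>1: swap v[0],v[7]; hi=6 → -5 6 -3 12 4 1 2 10
v[mid]=-5<1: swap v[0],v[0]; lo=1,mid=1 → -5 6 -3 12 4 1 2 10
v[mid]=6>1: swap v[1],v[6]; hi=5 → -5 2 -3 12 4 1 6 10
v[mid]=2>1: swap v[1],v[5]; hi=4 → -5 1 -3 12 4 2 6 10
v[mid]=1=1: mid=2
v[mid]=-3<1: swap v[1],v[2]; lo=2,mid=3 → -5 -3 1 12 4 2 6 10
v[mid]=12>1: swap v[3],v[4]; hi=3 → -5 -3 1 4 12 2 6 10
v[mid]=4>1: swap v[3],v[3]; hi=2 → -5 -3 1 4 12 2 6 10
end: lo=2, hi=2; v = -5 -3 1 4 12 2 6 10

(2, 2)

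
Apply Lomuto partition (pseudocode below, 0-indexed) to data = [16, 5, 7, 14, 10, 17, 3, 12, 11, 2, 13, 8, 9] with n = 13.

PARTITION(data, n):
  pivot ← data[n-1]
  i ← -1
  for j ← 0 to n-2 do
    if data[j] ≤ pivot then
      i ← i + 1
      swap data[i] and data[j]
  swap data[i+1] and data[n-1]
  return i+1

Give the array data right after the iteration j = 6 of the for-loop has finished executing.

[5, 7, 3, 14, 10, 17, 16, 12, 11, 2, 13, 8, 9]

pivot = data[12] = 9; i = -1
j=0: data[0]=16 > 9 → no swap
j=1: data[1]=5 ≤ 9 → i=0, swap data[0],data[1] → [5, 16, 7, 14, 10, 17, 3, 12, 11, 2, 13, 8, 9]
j=2: data[2]=7 ≤ 9 → i=1, swap data[1],data[2] → [5, 7, 16, 14, 10, 17, 3, 12, 11, 2, 13, 8, 9]
j=3: data[3]=14 > 9 → no swap
j=4: data[4]=10 > 9 → no swap
j=5: data[5]=17 > 9 → no swap
j=6: data[6]=3 ≤ 9 → i=2, swap data[2],data[6] → [5, 7, 3, 14, 10, 17, 16, 12, 11, 2, 13, 8, 9]
(after j=6) data = [5, 7, 3, 14, 10, 17, 16, 12, 11, 2, 13, 8, 9]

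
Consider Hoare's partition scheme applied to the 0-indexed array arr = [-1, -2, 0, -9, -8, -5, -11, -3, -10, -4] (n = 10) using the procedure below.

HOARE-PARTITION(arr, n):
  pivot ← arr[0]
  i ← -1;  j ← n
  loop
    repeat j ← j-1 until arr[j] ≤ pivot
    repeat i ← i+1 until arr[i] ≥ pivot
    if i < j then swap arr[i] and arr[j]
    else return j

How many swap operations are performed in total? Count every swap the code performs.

pivot = arr[0] = -1; i = -1, j = 10
j→9 (arr[9]=-4≤-1), i→0 (arr[0]=-1≥-1); i<j, swap → [-4, -2, 0, -9, -8, -5, -11, -3, -10, -1]
j→8 (arr[8]=-10≤-1), i→2 (arr[2]=0≥-1); i<j, swap → [-4, -2, -10, -9, -8, -5, -11, -3, 0, -1]
j→7, i→8; i≥j, return j=7. arr = [-4, -2, -10, -9, -8, -5, -11, -3, 0, -1]

2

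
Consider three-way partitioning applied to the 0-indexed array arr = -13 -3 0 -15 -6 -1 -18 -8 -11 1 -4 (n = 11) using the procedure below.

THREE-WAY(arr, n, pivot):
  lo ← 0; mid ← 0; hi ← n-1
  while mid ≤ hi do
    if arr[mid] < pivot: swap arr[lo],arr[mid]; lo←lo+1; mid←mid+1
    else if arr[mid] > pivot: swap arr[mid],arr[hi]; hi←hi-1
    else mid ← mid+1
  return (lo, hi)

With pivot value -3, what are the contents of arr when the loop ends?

-13 -4 -15 -6 -11 -18 -8 -3 1 -1 0

pivot = -3; lo=0, mid=0, hi=10
arr[mid]=-13<-3: swap arr[0],arr[0]; lo=1,mid=1 → -13 -3 0 -15 -6 -1 -18 -8 -11 1 -4
arr[mid]=-3=-3: mid=2
arr[mid]=0>-3: swap arr[2],arr[10]; hi=9 → -13 -3 -4 -15 -6 -1 -18 -8 -11 1 0
arr[mid]=-4<-3: swap arr[1],arr[2]; lo=2,mid=3 → -13 -4 -3 -15 -6 -1 -18 -8 -11 1 0
arr[mid]=-15<-3: swap arr[2],arr[3]; lo=3,mid=4 → -13 -4 -15 -3 -6 -1 -18 -8 -11 1 0
arr[mid]=-6<-3: swap arr[3],arr[4]; lo=4,mid=5 → -13 -4 -15 -6 -3 -1 -18 -8 -11 1 0
arr[mid]=-1>-3: swap arr[5],arr[9]; hi=8 → -13 -4 -15 -6 -3 1 -18 -8 -11 -1 0
arr[mid]=1>-3: swap arr[5],arr[8]; hi=7 → -13 -4 -15 -6 -3 -11 -18 -8 1 -1 0
arr[mid]=-11<-3: swap arr[4],arr[5]; lo=5,mid=6 → -13 -4 -15 -6 -11 -3 -18 -8 1 -1 0
arr[mid]=-18<-3: swap arr[5],arr[6]; lo=6,mid=7 → -13 -4 -15 -6 -11 -18 -3 -8 1 -1 0
arr[mid]=-8<-3: swap arr[6],arr[7]; lo=7,mid=8 → -13 -4 -15 -6 -11 -18 -8 -3 1 -1 0
end: lo=7, hi=7; arr = -13 -4 -15 -6 -11 -18 -8 -3 1 -1 0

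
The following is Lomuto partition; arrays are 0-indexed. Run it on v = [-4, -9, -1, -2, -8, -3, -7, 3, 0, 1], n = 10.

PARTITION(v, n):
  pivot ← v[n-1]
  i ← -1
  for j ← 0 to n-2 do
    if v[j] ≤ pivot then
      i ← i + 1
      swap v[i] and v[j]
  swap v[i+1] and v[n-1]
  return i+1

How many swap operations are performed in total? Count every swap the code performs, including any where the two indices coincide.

pivot = v[9] = 1; i = -1
j=0: v[0]=-4 ≤ 1 → i=0, swap v[0],v[0] (no change) → [-4, -9, -1, -2, -8, -3, -7, 3, 0, 1]
j=1: v[1]=-9 ≤ 1 → i=1, swap v[1],v[1] (no change) → [-4, -9, -1, -2, -8, -3, -7, 3, 0, 1]
j=2: v[2]=-1 ≤ 1 → i=2, swap v[2],v[2] (no change) → [-4, -9, -1, -2, -8, -3, -7, 3, 0, 1]
j=3: v[3]=-2 ≤ 1 → i=3, swap v[3],v[3] (no change) → [-4, -9, -1, -2, -8, -3, -7, 3, 0, 1]
j=4: v[4]=-8 ≤ 1 → i=4, swap v[4],v[4] (no change) → [-4, -9, -1, -2, -8, -3, -7, 3, 0, 1]
j=5: v[5]=-3 ≤ 1 → i=5, swap v[5],v[5] (no change) → [-4, -9, -1, -2, -8, -3, -7, 3, 0, 1]
j=6: v[6]=-7 ≤ 1 → i=6, swap v[6],v[6] (no change) → [-4, -9, -1, -2, -8, -3, -7, 3, 0, 1]
j=7: v[7]=3 > 1 → no swap
j=8: v[8]=0 ≤ 1 → i=7, swap v[7],v[8] → [-4, -9, -1, -2, -8, -3, -7, 0, 3, 1]
final swap v[8],v[9] → [-4, -9, -1, -2, -8, -3, -7, 0, 1, 3]; return 8

9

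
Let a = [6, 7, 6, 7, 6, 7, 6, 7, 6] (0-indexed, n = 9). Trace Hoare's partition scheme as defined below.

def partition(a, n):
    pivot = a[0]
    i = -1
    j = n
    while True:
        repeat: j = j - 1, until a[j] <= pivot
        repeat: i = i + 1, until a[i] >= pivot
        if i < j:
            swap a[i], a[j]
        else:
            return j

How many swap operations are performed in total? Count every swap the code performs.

3

pivot=6
j stops at 8 (6), i stops at 0 (6); swap ⇒ [6, 7, 6, 7, 6, 7, 6, 7, 6]
j stops at 6 (6), i stops at 1 (7); swap ⇒ [6, 6, 6, 7, 6, 7, 7, 7, 6]
j stops at 4 (6), i stops at 2 (6); swap ⇒ [6, 6, 6, 7, 6, 7, 7, 7, 6]
j stops at 2, i stops at 3; i≥j ⇒ return 2. a=[6, 6, 6, 7, 6, 7, 7, 7, 6]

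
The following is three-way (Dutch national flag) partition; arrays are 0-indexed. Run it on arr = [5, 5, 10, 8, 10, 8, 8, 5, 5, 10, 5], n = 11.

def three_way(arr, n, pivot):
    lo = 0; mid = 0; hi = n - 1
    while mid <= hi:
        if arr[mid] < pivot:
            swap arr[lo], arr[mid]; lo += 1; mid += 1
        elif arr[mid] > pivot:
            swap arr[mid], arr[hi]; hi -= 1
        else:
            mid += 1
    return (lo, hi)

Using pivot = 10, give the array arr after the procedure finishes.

[5, 5, 8, 8, 8, 5, 5, 5, 10, 10, 10]

pivot = 10; lo=0, mid=0, hi=10
arr[mid]=5<10: swap arr[0],arr[0]; lo=1,mid=1 → [5, 5, 10, 8, 10, 8, 8, 5, 5, 10, 5]
arr[mid]=5<10: swap arr[1],arr[1]; lo=2,mid=2 → [5, 5, 10, 8, 10, 8, 8, 5, 5, 10, 5]
arr[mid]=10=10: mid=3
arr[mid]=8<10: swap arr[2],arr[3]; lo=3,mid=4 → [5, 5, 8, 10, 10, 8, 8, 5, 5, 10, 5]
arr[mid]=10=10: mid=5
arr[mid]=8<10: swap arr[3],arr[5]; lo=4,mid=6 → [5, 5, 8, 8, 10, 10, 8, 5, 5, 10, 5]
arr[mid]=8<10: swap arr[4],arr[6]; lo=5,mid=7 → [5, 5, 8, 8, 8, 10, 10, 5, 5, 10, 5]
arr[mid]=5<10: swap arr[5],arr[7]; lo=6,mid=8 → [5, 5, 8, 8, 8, 5, 10, 10, 5, 10, 5]
arr[mid]=5<10: swap arr[6],arr[8]; lo=7,mid=9 → [5, 5, 8, 8, 8, 5, 5, 10, 10, 10, 5]
arr[mid]=10=10: mid=10
arr[mid]=5<10: swap arr[7],arr[10]; lo=8,mid=11 → [5, 5, 8, 8, 8, 5, 5, 5, 10, 10, 10]
end: lo=8, hi=10; arr = [5, 5, 8, 8, 8, 5, 5, 5, 10, 10, 10]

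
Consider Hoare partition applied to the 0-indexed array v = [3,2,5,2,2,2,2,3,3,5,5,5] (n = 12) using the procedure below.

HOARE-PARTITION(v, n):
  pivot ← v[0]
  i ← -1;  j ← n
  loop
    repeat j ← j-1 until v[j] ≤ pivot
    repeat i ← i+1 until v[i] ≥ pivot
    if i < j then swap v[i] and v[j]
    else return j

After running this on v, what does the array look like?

[3,2,3,2,2,2,2,5,3,5,5,5]

pivot=3
j stops at 8 (3), i stops at 0 (3); swap ⇒ [3,2,5,2,2,2,2,3,3,5,5,5]
j stops at 7 (3), i stops at 2 (5); swap ⇒ [3,2,3,2,2,2,2,5,3,5,5,5]
j stops at 6, i stops at 7; i≥j ⇒ return 6. v=[3,2,3,2,2,2,2,5,3,5,5,5]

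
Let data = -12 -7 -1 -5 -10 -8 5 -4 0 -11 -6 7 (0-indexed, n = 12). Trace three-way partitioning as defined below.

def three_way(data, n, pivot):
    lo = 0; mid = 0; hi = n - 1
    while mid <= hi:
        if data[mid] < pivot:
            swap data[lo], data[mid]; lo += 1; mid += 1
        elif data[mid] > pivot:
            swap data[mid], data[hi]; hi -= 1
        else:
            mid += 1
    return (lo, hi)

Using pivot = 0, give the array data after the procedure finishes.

pivot = 0; lo=0, mid=0, hi=11
data[mid]=-12<0: swap data[0],data[0]; lo=1,mid=1 → -12 -7 -1 -5 -10 -8 5 -4 0 -11 -6 7
data[mid]=-7<0: swap data[1],data[1]; lo=2,mid=2 → -12 -7 -1 -5 -10 -8 5 -4 0 -11 -6 7
data[mid]=-1<0: swap data[2],data[2]; lo=3,mid=3 → -12 -7 -1 -5 -10 -8 5 -4 0 -11 -6 7
data[mid]=-5<0: swap data[3],data[3]; lo=4,mid=4 → -12 -7 -1 -5 -10 -8 5 -4 0 -11 -6 7
data[mid]=-10<0: swap data[4],data[4]; lo=5,mid=5 → -12 -7 -1 -5 -10 -8 5 -4 0 -11 -6 7
data[mid]=-8<0: swap data[5],data[5]; lo=6,mid=6 → -12 -7 -1 -5 -10 -8 5 -4 0 -11 -6 7
data[mid]=5>0: swap data[6],data[11]; hi=10 → -12 -7 -1 -5 -10 -8 7 -4 0 -11 -6 5
data[mid]=7>0: swap data[6],data[10]; hi=9 → -12 -7 -1 -5 -10 -8 -6 -4 0 -11 7 5
data[mid]=-6<0: swap data[6],data[6]; lo=7,mid=7 → -12 -7 -1 -5 -10 -8 -6 -4 0 -11 7 5
data[mid]=-4<0: swap data[7],data[7]; lo=8,mid=8 → -12 -7 -1 -5 -10 -8 -6 -4 0 -11 7 5
data[mid]=0=0: mid=9
data[mid]=-11<0: swap data[8],data[9]; lo=9,mid=10 → -12 -7 -1 -5 -10 -8 -6 -4 -11 0 7 5
end: lo=9, hi=9; data = -12 -7 -1 -5 -10 -8 -6 -4 -11 0 7 5

-12 -7 -1 -5 -10 -8 -6 -4 -11 0 7 5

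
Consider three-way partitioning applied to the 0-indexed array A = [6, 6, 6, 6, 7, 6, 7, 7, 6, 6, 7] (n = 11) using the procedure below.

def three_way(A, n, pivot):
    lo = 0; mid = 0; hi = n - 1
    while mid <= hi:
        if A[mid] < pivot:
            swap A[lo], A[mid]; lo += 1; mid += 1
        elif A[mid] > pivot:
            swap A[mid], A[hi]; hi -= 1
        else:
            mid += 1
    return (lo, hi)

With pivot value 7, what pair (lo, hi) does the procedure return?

pivot = 7; lo=0, mid=0, hi=10
A[mid]=6<7: swap A[0],A[0]; lo=1,mid=1 → [6, 6, 6, 6, 7, 6, 7, 7, 6, 6, 7]
A[mid]=6<7: swap A[1],A[1]; lo=2,mid=2 → [6, 6, 6, 6, 7, 6, 7, 7, 6, 6, 7]
A[mid]=6<7: swap A[2],A[2]; lo=3,mid=3 → [6, 6, 6, 6, 7, 6, 7, 7, 6, 6, 7]
A[mid]=6<7: swap A[3],A[3]; lo=4,mid=4 → [6, 6, 6, 6, 7, 6, 7, 7, 6, 6, 7]
A[mid]=7=7: mid=5
A[mid]=6<7: swap A[4],A[5]; lo=5,mid=6 → [6, 6, 6, 6, 6, 7, 7, 7, 6, 6, 7]
A[mid]=7=7: mid=7
A[mid]=7=7: mid=8
A[mid]=6<7: swap A[5],A[8]; lo=6,mid=9 → [6, 6, 6, 6, 6, 6, 7, 7, 7, 6, 7]
A[mid]=6<7: swap A[6],A[9]; lo=7,mid=10 → [6, 6, 6, 6, 6, 6, 6, 7, 7, 7, 7]
A[mid]=7=7: mid=11
end: lo=7, hi=10; A = [6, 6, 6, 6, 6, 6, 6, 7, 7, 7, 7]

(7, 10)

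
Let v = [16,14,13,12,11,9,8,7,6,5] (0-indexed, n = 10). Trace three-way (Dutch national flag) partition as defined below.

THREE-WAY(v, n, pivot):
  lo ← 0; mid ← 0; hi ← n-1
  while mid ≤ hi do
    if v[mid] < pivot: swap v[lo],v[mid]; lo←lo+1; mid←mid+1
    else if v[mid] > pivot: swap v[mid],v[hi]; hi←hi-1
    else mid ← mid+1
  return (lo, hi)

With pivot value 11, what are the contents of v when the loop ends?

pivot = 11; lo=0, mid=0, hi=9
v[mid]=16>11: swap v[0],v[9]; hi=8 → [5,14,13,12,11,9,8,7,6,16]
v[mid]=5<11: swap v[0],v[0]; lo=1,mid=1 → [5,14,13,12,11,9,8,7,6,16]
v[mid]=14>11: swap v[1],v[8]; hi=7 → [5,6,13,12,11,9,8,7,14,16]
v[mid]=6<11: swap v[1],v[1]; lo=2,mid=2 → [5,6,13,12,11,9,8,7,14,16]
v[mid]=13>11: swap v[2],v[7]; hi=6 → [5,6,7,12,11,9,8,13,14,16]
v[mid]=7<11: swap v[2],v[2]; lo=3,mid=3 → [5,6,7,12,11,9,8,13,14,16]
v[mid]=12>11: swap v[3],v[6]; hi=5 → [5,6,7,8,11,9,12,13,14,16]
v[mid]=8<11: swap v[3],v[3]; lo=4,mid=4 → [5,6,7,8,11,9,12,13,14,16]
v[mid]=11=11: mid=5
v[mid]=9<11: swap v[4],v[5]; lo=5,mid=6 → [5,6,7,8,9,11,12,13,14,16]
end: lo=5, hi=5; v = [5,6,7,8,9,11,12,13,14,16]

[5,6,7,8,9,11,12,13,14,16]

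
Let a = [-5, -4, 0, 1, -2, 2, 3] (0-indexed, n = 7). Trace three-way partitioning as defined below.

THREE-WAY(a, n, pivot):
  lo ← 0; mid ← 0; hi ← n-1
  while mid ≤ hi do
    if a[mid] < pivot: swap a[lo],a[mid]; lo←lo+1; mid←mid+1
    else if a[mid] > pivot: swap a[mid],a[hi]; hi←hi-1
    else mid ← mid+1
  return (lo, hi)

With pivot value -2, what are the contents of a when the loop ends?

[-5, -4, -2, 1, 2, 3, 0]

pivot = -2; lo=0, mid=0, hi=6
a[mid]=-5<-2: swap a[0],a[0]; lo=1,mid=1 → [-5, -4, 0, 1, -2, 2, 3]
a[mid]=-4<-2: swap a[1],a[1]; lo=2,mid=2 → [-5, -4, 0, 1, -2, 2, 3]
a[mid]=0>-2: swap a[2],a[6]; hi=5 → [-5, -4, 3, 1, -2, 2, 0]
a[mid]=3>-2: swap a[2],a[5]; hi=4 → [-5, -4, 2, 1, -2, 3, 0]
a[mid]=2>-2: swap a[2],a[4]; hi=3 → [-5, -4, -2, 1, 2, 3, 0]
a[mid]=-2=-2: mid=3
a[mid]=1>-2: swap a[3],a[3]; hi=2 → [-5, -4, -2, 1, 2, 3, 0]
end: lo=2, hi=2; a = [-5, -4, -2, 1, 2, 3, 0]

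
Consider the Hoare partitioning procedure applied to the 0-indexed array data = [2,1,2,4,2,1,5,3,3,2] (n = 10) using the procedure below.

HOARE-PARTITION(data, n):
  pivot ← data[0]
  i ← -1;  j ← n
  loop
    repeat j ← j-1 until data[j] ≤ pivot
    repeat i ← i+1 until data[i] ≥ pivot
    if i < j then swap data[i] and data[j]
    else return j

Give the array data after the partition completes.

[2,1,1,2,4,2,5,3,3,2]

pivot = data[0] = 2; i = -1, j = 10
j→9 (data[9]=2≤2), i→0 (data[0]=2≥2); i<j, swap → [2,1,2,4,2,1,5,3,3,2]
j→5 (data[5]=1≤2), i→2 (data[2]=2≥2); i<j, swap → [2,1,1,4,2,2,5,3,3,2]
j→4 (data[4]=2≤2), i→3 (data[3]=4≥2); i<j, swap → [2,1,1,2,4,2,5,3,3,2]
j→3, i→4; i≥j, return j=3. data = [2,1,1,2,4,2,5,3,3,2]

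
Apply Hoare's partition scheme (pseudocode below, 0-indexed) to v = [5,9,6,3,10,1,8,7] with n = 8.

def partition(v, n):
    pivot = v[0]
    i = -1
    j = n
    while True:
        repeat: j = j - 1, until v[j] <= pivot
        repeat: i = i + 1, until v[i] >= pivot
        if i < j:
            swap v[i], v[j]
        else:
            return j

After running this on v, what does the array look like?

pivot = v[0] = 5; i = -1, j = 8
j→5 (v[5]=1≤5), i→0 (v[0]=5≥5); i<j, swap → [1,9,6,3,10,5,8,7]
j→3 (v[3]=3≤5), i→1 (v[1]=9≥5); i<j, swap → [1,3,6,9,10,5,8,7]
j→1, i→2; i≥j, return j=1. v = [1,3,6,9,10,5,8,7]

[1,3,6,9,10,5,8,7]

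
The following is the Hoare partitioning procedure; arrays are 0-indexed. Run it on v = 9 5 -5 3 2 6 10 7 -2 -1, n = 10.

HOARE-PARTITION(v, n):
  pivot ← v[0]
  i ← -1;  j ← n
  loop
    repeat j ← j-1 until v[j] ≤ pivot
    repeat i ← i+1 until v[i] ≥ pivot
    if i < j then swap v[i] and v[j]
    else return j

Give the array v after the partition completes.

pivot=9
j stops at 9 (-1), i stops at 0 (9); swap ⇒ -1 5 -5 3 2 6 10 7 -2 9
j stops at 8 (-2), i stops at 6 (10); swap ⇒ -1 5 -5 3 2 6 -2 7 10 9
j stops at 7, i stops at 8; i≥j ⇒ return 7. v=-1 5 -5 3 2 6 -2 7 10 9

-1 5 -5 3 2 6 -2 7 10 9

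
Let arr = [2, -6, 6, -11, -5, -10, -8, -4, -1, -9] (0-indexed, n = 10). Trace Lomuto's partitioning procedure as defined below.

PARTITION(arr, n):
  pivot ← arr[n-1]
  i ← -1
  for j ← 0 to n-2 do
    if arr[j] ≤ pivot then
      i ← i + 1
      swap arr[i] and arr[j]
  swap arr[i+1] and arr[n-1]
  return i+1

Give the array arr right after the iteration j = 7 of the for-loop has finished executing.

[-11, -10, 6, 2, -5, -6, -8, -4, -1, -9]

pivot = arr[9] = -9; i = -1
j=0: arr[0]=2 > -9 → no swap
j=1: arr[1]=-6 > -9 → no swap
j=2: arr[2]=6 > -9 → no swap
j=3: arr[3]=-11 ≤ -9 → i=0, swap arr[0],arr[3] → [-11, -6, 6, 2, -5, -10, -8, -4, -1, -9]
j=4: arr[4]=-5 > -9 → no swap
j=5: arr[5]=-10 ≤ -9 → i=1, swap arr[1],arr[5] → [-11, -10, 6, 2, -5, -6, -8, -4, -1, -9]
j=6: arr[6]=-8 > -9 → no swap
j=7: arr[7]=-4 > -9 → no swap
(after j=7) arr = [-11, -10, 6, 2, -5, -6, -8, -4, -1, -9]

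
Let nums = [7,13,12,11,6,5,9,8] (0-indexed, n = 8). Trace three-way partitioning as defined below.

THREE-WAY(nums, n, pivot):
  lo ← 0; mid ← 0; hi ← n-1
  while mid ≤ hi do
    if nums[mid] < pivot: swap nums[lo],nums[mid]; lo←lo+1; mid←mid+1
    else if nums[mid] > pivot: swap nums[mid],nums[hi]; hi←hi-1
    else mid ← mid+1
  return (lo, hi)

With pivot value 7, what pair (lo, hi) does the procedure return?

pivot = 7; lo=0, mid=0, hi=7
nums[mid]=7=7: mid=1
nums[mid]=13>7: swap nums[1],nums[7]; hi=6 → [7,8,12,11,6,5,9,13]
nums[mid]=8>7: swap nums[1],nums[6]; hi=5 → [7,9,12,11,6,5,8,13]
nums[mid]=9>7: swap nums[1],nums[5]; hi=4 → [7,5,12,11,6,9,8,13]
nums[mid]=5<7: swap nums[0],nums[1]; lo=1,mid=2 → [5,7,12,11,6,9,8,13]
nums[mid]=12>7: swap nums[2],nums[4]; hi=3 → [5,7,6,11,12,9,8,13]
nums[mid]=6<7: swap nums[1],nums[2]; lo=2,mid=3 → [5,6,7,11,12,9,8,13]
nums[mid]=11>7: swap nums[3],nums[3]; hi=2 → [5,6,7,11,12,9,8,13]
end: lo=2, hi=2; nums = [5,6,7,11,12,9,8,13]

(2, 2)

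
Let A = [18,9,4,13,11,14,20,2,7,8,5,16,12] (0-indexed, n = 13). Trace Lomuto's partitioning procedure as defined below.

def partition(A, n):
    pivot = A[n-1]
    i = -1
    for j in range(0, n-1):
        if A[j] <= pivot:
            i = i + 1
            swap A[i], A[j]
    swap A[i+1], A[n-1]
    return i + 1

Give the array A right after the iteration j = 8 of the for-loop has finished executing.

[9,4,11,2,7,14,20,13,18,8,5,16,12]

pivot = A[12] = 12; i = -1
j=0: A[0]=18 > 12 → no swap
j=1: A[1]=9 ≤ 12 → i=0, swap A[0],A[1] → [9,18,4,13,11,14,20,2,7,8,5,16,12]
j=2: A[2]=4 ≤ 12 → i=1, swap A[1],A[2] → [9,4,18,13,11,14,20,2,7,8,5,16,12]
j=3: A[3]=13 > 12 → no swap
j=4: A[4]=11 ≤ 12 → i=2, swap A[2],A[4] → [9,4,11,13,18,14,20,2,7,8,5,16,12]
j=5: A[5]=14 > 12 → no swap
j=6: A[6]=20 > 12 → no swap
j=7: A[7]=2 ≤ 12 → i=3, swap A[3],A[7] → [9,4,11,2,18,14,20,13,7,8,5,16,12]
j=8: A[8]=7 ≤ 12 → i=4, swap A[4],A[8] → [9,4,11,2,7,14,20,13,18,8,5,16,12]
(after j=8) A = [9,4,11,2,7,14,20,13,18,8,5,16,12]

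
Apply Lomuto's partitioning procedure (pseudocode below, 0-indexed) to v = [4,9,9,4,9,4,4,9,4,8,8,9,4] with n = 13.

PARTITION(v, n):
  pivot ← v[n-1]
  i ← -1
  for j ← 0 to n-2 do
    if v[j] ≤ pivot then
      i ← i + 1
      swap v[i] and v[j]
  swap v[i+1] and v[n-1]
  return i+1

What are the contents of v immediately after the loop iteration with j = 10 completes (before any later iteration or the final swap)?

pivot = v[12] = 4; i = -1
j=0: v[0]=4 ≤ 4 → i=0, swap v[0],v[0] (no change) → [4,9,9,4,9,4,4,9,4,8,8,9,4]
j=1: v[1]=9 > 4 → no swap
j=2: v[2]=9 > 4 → no swap
j=3: v[3]=4 ≤ 4 → i=1, swap v[1],v[3] → [4,4,9,9,9,4,4,9,4,8,8,9,4]
j=4: v[4]=9 > 4 → no swap
j=5: v[5]=4 ≤ 4 → i=2, swap v[2],v[5] → [4,4,4,9,9,9,4,9,4,8,8,9,4]
j=6: v[6]=4 ≤ 4 → i=3, swap v[3],v[6] → [4,4,4,4,9,9,9,9,4,8,8,9,4]
j=7: v[7]=9 > 4 → no swap
j=8: v[8]=4 ≤ 4 → i=4, swap v[4],v[8] → [4,4,4,4,4,9,9,9,9,8,8,9,4]
j=9: v[9]=8 > 4 → no swap
j=10: v[10]=8 > 4 → no swap
(after j=10) v = [4,4,4,4,4,9,9,9,9,8,8,9,4]

[4,4,4,4,4,9,9,9,9,8,8,9,4]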